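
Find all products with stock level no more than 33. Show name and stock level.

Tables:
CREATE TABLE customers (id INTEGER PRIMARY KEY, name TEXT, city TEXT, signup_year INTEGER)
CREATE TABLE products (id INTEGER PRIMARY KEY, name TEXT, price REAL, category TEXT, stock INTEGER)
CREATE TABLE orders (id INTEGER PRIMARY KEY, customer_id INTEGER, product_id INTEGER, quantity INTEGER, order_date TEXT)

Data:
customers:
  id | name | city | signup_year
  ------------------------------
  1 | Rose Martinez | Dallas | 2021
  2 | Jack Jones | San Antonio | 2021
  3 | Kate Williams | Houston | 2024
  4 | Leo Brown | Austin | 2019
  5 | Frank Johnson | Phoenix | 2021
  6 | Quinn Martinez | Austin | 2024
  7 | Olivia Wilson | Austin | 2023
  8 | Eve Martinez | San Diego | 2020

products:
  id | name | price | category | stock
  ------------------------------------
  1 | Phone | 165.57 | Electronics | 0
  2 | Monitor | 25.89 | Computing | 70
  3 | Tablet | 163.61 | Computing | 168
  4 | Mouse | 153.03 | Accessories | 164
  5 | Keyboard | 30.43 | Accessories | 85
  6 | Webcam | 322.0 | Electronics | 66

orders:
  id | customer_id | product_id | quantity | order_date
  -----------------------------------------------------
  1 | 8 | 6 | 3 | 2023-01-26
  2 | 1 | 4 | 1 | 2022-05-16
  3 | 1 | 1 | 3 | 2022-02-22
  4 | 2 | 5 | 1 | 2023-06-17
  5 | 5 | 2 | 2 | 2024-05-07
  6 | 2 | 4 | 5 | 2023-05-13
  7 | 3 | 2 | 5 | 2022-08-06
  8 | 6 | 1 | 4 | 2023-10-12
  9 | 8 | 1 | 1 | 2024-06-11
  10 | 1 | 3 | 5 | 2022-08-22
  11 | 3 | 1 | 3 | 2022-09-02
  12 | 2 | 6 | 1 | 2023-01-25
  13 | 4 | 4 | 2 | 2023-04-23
SELECT name, stock FROM products WHERE stock <= 33

Execution result:
name | stock
Phone | 0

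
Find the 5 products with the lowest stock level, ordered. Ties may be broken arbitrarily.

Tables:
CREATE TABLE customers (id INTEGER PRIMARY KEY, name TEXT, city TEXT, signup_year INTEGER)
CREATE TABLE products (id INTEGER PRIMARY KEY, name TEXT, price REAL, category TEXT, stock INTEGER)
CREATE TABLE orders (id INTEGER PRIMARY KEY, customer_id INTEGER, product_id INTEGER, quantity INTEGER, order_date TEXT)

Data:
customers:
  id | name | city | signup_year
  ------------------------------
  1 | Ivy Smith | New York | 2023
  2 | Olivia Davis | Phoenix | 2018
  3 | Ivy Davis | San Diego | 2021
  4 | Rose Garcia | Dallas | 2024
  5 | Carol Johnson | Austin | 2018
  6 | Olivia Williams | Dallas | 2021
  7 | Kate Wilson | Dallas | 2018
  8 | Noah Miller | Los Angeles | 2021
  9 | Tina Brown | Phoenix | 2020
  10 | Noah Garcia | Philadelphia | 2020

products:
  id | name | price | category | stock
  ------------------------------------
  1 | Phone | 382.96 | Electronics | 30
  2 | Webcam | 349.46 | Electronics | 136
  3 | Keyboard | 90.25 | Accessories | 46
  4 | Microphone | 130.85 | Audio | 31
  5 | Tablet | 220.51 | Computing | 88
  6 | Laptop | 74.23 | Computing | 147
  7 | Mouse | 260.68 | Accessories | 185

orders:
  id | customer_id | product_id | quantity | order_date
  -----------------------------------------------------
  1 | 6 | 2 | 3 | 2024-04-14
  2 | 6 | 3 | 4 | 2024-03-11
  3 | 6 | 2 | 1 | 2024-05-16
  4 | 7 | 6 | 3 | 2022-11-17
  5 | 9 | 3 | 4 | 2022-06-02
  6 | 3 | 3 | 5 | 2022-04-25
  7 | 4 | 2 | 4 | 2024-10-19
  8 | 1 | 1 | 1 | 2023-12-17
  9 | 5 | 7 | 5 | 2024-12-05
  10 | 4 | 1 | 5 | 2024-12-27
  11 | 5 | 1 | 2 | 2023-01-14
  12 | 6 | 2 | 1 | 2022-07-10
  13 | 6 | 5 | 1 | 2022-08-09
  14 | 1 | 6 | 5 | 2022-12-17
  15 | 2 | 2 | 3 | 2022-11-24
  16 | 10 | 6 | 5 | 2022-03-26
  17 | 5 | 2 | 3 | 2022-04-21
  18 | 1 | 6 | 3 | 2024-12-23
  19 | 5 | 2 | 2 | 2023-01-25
SELECT name, stock FROM products ORDER BY stock ASC LIMIT 5

Execution result:
name | stock
Phone | 30
Microphone | 31
Keyboard | 46
Tablet | 88
Webcam | 136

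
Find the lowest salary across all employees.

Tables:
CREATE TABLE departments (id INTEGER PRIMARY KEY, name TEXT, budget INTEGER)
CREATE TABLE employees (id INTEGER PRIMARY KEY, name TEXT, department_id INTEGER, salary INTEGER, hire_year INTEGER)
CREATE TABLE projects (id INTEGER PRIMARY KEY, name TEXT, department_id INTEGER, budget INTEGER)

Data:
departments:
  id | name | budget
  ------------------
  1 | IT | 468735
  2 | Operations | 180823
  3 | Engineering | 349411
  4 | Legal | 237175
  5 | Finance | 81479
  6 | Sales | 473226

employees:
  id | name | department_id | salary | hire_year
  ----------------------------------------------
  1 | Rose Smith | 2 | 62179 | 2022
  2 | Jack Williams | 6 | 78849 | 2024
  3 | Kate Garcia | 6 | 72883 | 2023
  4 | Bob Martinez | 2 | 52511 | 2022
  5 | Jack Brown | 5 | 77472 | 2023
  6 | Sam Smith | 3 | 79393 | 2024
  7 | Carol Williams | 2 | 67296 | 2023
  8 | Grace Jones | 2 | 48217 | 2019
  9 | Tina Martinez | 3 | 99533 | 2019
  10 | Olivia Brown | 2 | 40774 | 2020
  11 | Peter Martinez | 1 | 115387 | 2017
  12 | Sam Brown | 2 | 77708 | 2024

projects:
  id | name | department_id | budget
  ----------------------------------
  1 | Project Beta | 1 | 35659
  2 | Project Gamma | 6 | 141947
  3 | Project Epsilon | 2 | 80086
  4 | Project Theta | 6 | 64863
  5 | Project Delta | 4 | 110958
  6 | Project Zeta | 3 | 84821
SELECT MIN(salary) FROM employees

Execution result:
40774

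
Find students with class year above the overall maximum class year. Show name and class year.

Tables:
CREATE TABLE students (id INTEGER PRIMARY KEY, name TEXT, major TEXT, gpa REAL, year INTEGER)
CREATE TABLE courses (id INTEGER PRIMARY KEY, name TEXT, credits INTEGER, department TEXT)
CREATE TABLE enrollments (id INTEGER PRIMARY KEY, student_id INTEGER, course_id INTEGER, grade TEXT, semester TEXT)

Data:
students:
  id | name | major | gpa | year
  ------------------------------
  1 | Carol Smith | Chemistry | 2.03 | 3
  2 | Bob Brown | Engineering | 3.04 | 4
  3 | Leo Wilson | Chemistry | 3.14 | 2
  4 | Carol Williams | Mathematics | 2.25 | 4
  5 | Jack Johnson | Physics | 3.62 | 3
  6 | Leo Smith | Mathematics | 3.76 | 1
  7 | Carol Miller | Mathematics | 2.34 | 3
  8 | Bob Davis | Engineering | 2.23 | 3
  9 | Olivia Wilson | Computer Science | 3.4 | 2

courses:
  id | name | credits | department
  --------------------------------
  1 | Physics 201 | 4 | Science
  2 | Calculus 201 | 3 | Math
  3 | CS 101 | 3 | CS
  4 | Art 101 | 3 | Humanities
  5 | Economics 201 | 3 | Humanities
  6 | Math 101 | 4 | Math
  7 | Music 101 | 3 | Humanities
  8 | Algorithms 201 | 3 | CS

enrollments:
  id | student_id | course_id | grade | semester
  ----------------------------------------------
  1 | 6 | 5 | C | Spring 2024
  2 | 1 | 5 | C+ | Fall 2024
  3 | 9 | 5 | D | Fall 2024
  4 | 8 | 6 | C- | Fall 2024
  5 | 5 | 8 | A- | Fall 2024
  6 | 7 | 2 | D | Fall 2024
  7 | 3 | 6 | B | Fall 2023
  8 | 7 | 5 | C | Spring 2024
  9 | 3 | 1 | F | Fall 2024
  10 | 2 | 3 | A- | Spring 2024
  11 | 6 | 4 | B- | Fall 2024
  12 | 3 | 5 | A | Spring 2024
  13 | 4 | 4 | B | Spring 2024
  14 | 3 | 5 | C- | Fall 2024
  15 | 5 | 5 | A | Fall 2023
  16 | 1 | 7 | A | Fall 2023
SELECT name, year FROM students WHERE year > (SELECT MAX(year) FROM students)

Execution result:
(no rows)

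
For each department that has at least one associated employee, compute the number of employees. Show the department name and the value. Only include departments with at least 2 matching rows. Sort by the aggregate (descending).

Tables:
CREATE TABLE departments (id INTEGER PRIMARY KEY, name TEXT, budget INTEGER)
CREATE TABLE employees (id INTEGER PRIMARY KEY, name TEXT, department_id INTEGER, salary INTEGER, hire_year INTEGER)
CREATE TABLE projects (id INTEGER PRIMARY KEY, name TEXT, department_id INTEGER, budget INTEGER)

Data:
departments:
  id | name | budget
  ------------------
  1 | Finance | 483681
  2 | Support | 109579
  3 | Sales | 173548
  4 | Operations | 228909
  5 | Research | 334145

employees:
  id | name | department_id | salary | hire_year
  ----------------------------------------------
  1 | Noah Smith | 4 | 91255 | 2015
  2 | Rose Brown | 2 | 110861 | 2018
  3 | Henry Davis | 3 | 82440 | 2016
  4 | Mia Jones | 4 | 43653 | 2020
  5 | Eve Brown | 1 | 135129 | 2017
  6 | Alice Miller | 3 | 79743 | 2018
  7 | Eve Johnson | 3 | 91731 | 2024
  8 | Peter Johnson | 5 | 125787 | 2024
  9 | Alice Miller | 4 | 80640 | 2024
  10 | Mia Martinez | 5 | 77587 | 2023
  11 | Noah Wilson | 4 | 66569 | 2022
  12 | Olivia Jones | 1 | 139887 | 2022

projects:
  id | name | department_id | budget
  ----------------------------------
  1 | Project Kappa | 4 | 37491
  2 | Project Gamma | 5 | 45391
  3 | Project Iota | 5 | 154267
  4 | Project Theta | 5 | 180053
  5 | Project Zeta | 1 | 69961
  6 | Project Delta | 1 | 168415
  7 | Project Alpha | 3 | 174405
SELECT p.name, COUNT(*) AS n FROM employees c JOIN departments p ON c.department_id = p.id GROUP BY p.id, p.name HAVING COUNT(*) >= 2 ORDER BY n DESC

Execution result:
name | n
Operations | 4
Sales | 3
Finance | 2
Research | 2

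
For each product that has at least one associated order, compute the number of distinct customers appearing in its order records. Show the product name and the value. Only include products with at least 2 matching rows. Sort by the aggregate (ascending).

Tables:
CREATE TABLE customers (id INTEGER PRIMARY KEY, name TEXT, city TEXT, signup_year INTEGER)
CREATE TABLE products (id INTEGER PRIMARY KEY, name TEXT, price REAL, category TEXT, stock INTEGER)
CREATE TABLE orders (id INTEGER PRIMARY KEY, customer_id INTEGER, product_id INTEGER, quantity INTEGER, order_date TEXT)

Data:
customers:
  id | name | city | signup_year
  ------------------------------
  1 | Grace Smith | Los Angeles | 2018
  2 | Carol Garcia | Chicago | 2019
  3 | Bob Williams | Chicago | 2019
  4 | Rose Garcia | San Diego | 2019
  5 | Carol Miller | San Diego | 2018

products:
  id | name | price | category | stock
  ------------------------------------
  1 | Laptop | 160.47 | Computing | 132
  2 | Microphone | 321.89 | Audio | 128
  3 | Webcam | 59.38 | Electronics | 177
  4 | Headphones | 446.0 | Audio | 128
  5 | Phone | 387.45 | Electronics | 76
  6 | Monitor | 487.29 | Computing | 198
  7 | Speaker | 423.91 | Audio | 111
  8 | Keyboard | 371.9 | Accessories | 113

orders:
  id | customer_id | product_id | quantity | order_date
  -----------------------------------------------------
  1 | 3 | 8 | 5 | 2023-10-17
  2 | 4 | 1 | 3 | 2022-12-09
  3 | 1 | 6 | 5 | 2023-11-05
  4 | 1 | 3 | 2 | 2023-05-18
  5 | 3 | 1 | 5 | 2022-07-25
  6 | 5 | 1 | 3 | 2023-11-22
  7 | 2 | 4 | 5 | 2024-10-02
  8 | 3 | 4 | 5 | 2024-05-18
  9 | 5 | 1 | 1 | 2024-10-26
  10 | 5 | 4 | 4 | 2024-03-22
SELECT p.name, COUNT(DISTINCT c.customer_id) AS distinct_customer_count FROM orders c JOIN products p ON c.product_id = p.id GROUP BY p.id, p.name HAVING COUNT(*) >= 2 ORDER BY distinct_customer_count ASC

Execution result:
name | distinct_customer_count
Laptop | 3
Headphones | 3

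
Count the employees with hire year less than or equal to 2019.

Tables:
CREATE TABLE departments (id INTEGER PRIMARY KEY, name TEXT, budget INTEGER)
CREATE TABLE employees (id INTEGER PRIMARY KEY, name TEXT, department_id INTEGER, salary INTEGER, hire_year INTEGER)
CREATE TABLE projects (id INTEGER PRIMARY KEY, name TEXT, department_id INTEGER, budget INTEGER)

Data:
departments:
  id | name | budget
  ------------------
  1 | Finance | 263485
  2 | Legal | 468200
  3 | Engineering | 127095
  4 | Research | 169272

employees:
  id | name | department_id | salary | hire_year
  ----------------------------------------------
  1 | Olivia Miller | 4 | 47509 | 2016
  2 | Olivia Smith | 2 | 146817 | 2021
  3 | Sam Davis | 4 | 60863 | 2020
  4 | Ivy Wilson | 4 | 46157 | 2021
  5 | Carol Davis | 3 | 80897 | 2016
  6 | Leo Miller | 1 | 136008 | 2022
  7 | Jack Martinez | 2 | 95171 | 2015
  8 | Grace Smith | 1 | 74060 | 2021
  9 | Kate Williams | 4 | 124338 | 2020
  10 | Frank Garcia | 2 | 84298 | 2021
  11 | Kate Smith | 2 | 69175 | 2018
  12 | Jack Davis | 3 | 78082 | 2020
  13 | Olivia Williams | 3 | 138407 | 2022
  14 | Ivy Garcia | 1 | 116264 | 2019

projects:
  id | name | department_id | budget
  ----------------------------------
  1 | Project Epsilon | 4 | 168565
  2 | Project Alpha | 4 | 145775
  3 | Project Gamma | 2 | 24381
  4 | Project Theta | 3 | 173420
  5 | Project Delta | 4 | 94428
SELECT COUNT(*) FROM employees WHERE hire_year <= 2019

Execution result:
5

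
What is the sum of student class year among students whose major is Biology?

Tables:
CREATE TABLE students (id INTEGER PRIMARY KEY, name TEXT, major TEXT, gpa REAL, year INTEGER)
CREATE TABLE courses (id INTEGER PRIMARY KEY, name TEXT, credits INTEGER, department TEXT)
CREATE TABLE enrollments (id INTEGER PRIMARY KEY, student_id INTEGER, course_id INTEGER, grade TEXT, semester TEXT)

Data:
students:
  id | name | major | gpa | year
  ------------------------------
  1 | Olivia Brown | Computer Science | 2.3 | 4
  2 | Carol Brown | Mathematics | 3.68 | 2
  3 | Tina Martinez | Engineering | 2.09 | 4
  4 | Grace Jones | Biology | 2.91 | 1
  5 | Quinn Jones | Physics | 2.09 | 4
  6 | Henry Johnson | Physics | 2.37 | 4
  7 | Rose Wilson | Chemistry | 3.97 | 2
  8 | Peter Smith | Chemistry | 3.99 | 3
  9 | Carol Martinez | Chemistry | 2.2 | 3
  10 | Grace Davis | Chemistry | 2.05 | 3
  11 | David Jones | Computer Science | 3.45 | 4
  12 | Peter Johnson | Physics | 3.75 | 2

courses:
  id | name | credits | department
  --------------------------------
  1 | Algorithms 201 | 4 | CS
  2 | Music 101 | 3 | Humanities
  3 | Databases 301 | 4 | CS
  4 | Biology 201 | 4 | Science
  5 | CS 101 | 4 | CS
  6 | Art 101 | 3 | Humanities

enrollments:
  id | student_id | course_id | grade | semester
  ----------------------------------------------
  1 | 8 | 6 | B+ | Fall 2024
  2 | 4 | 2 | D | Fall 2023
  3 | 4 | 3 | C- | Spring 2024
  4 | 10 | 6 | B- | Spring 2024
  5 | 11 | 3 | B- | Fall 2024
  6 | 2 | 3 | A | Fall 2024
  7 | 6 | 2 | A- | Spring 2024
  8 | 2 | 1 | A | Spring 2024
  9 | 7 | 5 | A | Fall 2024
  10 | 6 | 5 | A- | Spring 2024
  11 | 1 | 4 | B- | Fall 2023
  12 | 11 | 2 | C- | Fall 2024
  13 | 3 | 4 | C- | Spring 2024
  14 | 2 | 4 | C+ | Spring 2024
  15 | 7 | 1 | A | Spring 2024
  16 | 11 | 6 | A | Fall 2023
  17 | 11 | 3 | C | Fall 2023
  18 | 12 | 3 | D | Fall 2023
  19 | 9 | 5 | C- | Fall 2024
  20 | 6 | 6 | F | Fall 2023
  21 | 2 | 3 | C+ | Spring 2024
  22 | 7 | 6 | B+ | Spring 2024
SELECT SUM(year) FROM students WHERE major = 'Biology'

Execution result:
1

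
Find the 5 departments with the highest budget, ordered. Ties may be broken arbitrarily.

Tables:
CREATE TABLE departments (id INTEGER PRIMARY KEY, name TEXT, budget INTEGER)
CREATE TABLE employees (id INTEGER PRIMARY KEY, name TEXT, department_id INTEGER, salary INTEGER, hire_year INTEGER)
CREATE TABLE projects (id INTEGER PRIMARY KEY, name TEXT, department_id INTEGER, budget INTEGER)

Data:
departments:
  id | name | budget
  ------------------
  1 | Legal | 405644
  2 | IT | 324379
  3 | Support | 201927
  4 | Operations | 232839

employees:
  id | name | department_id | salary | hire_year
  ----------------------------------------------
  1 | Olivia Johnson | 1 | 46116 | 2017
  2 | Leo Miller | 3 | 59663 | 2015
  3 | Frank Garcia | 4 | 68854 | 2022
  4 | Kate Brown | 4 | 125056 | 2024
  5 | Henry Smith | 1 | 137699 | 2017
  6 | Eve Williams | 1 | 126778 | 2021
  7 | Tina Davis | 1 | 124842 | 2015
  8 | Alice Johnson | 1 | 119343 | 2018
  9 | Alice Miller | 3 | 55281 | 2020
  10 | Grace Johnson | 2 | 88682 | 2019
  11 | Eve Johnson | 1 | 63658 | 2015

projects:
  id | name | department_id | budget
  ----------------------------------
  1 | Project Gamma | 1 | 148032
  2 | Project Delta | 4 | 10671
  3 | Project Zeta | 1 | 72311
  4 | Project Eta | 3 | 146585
SELECT name, budget FROM departments ORDER BY budget DESC LIMIT 5

Execution result:
name | budget
Legal | 405644
IT | 324379
Operations | 232839
Support | 201927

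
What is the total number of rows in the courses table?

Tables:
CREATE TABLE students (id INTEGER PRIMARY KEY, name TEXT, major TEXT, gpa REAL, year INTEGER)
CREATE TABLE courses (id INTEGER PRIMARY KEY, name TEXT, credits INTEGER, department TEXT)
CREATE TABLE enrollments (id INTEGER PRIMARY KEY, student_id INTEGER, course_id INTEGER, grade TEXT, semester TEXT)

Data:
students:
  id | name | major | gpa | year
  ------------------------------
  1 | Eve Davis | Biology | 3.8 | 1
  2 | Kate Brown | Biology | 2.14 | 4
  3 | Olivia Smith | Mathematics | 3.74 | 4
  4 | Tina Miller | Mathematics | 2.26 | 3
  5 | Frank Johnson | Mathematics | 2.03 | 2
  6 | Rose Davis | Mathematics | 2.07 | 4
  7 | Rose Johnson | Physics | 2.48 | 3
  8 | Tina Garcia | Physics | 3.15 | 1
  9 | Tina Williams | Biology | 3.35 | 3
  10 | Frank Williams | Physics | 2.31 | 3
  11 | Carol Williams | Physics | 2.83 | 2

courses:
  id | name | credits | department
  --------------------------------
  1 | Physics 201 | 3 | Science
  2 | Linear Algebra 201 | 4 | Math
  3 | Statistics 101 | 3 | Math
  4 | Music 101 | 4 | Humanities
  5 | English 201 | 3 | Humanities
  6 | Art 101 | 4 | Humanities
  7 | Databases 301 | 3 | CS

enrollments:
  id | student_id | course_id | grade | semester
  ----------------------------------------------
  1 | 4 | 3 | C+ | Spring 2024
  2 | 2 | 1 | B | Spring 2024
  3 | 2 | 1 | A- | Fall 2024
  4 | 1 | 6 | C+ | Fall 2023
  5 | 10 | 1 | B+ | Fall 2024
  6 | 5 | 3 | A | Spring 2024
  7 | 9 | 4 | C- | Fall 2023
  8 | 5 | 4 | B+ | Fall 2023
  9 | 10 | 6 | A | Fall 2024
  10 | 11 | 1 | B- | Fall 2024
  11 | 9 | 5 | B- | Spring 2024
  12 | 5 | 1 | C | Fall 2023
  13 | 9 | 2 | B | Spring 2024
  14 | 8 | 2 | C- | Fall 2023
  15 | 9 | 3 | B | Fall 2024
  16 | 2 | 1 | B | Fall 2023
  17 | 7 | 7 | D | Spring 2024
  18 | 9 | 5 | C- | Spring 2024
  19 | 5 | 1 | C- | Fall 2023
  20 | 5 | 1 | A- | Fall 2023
SELECT COUNT(*) FROM courses

Execution result:
7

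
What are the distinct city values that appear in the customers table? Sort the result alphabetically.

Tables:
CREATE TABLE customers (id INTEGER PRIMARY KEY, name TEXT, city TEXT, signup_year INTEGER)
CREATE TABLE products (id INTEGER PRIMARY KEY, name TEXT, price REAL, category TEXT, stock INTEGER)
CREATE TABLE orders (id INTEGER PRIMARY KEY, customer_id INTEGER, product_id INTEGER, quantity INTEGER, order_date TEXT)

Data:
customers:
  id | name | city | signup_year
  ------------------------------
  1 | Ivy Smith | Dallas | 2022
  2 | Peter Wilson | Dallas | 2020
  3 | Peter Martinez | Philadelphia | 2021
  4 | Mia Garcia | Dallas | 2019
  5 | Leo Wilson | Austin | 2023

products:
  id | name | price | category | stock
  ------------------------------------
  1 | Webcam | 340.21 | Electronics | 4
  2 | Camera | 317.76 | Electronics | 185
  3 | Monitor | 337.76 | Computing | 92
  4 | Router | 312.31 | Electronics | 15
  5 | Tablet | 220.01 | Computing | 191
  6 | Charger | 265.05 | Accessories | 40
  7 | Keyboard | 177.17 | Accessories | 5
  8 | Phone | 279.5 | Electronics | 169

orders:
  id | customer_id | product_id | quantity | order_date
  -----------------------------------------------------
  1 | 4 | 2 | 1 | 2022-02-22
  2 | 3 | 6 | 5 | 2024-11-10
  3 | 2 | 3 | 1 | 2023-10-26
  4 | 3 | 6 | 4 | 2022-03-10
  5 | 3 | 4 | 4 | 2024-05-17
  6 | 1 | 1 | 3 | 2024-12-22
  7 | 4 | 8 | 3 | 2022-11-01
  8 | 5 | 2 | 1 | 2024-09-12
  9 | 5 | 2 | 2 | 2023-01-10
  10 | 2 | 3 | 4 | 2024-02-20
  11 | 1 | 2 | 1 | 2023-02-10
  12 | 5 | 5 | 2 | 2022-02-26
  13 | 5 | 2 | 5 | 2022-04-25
SELECT DISTINCT city FROM customers ORDER BY city

Execution result:
city
Austin
Dallas
Philadelphia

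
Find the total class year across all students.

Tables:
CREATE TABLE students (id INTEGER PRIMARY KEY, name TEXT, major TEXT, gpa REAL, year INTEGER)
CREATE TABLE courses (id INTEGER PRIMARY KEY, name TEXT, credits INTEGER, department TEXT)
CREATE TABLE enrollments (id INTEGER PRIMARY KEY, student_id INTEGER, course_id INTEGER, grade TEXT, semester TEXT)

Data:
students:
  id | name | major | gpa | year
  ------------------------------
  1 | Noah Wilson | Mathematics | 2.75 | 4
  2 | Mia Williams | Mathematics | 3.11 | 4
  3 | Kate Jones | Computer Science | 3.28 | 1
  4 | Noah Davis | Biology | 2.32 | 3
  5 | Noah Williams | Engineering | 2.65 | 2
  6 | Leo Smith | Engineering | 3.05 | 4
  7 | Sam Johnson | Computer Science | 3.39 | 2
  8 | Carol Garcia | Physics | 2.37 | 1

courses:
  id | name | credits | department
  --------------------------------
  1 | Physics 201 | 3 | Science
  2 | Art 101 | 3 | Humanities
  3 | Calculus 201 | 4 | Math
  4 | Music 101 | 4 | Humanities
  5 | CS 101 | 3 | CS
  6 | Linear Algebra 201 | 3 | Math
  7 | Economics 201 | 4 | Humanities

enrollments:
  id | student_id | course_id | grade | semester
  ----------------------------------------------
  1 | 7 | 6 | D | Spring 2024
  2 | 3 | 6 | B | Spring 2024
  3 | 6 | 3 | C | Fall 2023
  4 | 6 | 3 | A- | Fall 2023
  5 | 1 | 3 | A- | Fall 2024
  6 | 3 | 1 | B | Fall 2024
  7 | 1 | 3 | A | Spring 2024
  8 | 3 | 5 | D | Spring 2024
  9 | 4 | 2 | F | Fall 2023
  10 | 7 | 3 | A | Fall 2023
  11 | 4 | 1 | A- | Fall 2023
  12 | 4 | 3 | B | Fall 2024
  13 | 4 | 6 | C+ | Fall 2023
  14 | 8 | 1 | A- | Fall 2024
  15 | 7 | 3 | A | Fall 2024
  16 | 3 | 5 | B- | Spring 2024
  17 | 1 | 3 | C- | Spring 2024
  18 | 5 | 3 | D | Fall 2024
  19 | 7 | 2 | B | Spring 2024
SELECT SUM(year) FROM students

Execution result:
21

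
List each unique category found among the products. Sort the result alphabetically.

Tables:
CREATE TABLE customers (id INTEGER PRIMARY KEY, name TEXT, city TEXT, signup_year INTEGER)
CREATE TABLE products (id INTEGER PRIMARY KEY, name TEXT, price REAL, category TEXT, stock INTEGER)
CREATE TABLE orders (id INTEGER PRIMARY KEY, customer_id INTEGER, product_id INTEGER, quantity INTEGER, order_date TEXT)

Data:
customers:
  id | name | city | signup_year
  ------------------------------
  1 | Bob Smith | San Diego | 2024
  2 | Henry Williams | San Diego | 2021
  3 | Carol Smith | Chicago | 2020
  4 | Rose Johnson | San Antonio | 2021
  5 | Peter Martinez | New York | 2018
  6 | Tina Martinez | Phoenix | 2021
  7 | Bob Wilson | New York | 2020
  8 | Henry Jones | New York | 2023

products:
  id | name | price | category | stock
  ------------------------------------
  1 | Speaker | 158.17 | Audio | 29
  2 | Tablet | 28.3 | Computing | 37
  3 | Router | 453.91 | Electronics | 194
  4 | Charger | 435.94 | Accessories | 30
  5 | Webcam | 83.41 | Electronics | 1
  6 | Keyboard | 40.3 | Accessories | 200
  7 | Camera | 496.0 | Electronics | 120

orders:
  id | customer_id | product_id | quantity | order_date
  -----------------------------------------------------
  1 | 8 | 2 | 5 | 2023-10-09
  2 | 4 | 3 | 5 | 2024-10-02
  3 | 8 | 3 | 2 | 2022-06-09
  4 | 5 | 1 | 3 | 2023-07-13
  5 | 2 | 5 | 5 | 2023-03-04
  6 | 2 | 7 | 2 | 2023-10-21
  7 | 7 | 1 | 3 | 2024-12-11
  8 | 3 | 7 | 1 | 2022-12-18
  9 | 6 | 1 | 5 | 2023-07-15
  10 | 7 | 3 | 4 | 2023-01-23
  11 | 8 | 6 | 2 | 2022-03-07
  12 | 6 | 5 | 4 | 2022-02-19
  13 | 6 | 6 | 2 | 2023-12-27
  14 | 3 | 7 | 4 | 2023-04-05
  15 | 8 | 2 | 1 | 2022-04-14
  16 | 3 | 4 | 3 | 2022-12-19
SELECT DISTINCT category FROM products ORDER BY category

Execution result:
category
Accessories
Audio
Computing
Electronics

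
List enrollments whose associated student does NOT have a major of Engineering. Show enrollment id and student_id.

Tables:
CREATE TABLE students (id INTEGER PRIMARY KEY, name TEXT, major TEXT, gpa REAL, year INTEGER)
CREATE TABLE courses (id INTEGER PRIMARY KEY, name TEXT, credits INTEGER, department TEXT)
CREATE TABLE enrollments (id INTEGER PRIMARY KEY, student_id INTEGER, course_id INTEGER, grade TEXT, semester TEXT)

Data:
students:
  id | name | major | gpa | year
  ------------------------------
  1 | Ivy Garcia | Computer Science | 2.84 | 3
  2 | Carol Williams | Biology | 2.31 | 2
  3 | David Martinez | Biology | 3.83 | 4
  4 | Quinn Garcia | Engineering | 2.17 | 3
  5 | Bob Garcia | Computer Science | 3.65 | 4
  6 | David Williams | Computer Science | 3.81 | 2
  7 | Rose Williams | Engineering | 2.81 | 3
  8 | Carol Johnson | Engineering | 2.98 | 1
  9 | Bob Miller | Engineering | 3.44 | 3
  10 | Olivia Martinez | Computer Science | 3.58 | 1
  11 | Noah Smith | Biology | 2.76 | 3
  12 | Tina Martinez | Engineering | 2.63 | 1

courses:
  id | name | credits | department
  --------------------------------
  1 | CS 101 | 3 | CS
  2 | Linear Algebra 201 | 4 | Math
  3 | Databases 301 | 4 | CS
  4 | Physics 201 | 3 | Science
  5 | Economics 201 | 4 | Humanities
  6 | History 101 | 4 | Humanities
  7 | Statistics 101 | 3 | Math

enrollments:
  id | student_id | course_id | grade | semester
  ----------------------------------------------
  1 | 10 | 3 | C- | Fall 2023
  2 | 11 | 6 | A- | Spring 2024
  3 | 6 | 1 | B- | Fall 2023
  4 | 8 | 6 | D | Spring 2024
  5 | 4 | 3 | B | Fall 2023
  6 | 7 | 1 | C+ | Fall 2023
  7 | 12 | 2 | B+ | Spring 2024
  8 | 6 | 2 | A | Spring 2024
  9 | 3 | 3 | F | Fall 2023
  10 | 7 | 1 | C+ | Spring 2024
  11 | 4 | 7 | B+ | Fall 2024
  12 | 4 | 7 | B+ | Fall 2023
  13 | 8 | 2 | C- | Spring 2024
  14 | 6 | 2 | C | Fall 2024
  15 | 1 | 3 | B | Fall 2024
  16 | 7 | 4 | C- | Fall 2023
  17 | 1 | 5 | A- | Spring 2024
SELECT id, student_id FROM enrollments WHERE student_id NOT IN (SELECT id FROM students WHERE major = 'Engineering')

Execution result:
id | student_id
1 | 10
2 | 11
3 | 6
8 | 6
9 | 3
14 | 6
15 | 1
17 | 1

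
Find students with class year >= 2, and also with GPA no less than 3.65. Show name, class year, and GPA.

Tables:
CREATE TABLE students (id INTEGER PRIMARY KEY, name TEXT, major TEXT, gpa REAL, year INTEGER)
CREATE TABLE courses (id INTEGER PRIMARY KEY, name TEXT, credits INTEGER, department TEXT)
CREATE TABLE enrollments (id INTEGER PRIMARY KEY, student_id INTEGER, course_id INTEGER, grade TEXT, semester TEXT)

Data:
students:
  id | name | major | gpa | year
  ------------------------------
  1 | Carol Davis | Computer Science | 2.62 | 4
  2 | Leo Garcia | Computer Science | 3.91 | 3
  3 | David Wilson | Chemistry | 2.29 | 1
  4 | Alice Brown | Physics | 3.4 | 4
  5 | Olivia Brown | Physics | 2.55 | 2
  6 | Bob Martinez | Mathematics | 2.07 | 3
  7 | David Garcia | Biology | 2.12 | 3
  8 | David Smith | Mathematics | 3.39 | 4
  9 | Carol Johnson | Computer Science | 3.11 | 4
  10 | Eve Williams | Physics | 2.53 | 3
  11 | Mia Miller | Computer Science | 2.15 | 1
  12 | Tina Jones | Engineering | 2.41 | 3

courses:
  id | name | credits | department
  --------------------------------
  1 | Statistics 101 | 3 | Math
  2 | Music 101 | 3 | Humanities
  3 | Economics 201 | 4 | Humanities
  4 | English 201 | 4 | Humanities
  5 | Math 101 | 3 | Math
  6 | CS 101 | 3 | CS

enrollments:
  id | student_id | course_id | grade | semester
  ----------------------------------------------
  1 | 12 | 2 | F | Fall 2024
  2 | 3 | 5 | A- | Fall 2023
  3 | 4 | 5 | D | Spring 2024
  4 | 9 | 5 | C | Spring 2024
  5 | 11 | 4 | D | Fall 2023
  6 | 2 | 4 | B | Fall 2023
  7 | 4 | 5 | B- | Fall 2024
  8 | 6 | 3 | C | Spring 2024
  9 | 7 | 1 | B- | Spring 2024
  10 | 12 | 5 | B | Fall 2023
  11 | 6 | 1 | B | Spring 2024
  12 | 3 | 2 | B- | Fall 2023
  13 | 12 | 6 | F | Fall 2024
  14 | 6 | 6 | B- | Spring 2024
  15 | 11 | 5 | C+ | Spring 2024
SELECT name, year, gpa FROM students WHERE year >= 2 AND gpa >= 3.65

Execution result:
name | year | gpa
Leo Garcia | 3 | 3.91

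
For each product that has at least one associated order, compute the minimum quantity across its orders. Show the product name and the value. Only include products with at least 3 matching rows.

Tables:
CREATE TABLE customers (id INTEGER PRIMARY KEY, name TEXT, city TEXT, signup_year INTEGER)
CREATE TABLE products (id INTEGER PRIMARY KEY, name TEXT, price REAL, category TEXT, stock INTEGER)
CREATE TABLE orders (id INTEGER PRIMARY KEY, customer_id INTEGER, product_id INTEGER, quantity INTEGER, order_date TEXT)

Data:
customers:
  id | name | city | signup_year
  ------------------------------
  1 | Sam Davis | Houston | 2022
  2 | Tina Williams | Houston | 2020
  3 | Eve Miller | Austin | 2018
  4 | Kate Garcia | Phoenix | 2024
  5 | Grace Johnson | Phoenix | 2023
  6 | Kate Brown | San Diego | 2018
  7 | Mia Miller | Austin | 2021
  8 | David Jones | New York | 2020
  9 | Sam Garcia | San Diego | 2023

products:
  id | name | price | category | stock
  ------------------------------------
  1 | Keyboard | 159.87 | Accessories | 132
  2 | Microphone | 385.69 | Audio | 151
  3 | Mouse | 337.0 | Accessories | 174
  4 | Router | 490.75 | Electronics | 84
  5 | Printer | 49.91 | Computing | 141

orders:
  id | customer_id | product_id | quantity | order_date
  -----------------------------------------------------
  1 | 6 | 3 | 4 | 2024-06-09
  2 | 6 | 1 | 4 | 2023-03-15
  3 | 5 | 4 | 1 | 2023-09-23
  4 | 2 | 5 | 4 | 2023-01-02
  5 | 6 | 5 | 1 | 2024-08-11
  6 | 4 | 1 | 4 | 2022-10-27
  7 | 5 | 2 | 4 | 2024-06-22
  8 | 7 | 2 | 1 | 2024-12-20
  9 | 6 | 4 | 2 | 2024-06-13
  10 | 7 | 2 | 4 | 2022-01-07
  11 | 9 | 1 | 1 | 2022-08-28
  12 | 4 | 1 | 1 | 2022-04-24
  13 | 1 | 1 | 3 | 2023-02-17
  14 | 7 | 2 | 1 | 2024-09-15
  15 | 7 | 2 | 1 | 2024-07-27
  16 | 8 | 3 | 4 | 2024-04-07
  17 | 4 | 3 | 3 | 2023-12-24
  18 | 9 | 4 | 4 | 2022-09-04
SELECT p.name, MIN(c.quantity) AS min_quantity FROM orders c JOIN products p ON c.product_id = p.id GROUP BY p.id, p.name HAVING COUNT(*) >= 3

Execution result:
name | min_quantity
Keyboard | 1
Microphone | 1
Mouse | 3
Router | 1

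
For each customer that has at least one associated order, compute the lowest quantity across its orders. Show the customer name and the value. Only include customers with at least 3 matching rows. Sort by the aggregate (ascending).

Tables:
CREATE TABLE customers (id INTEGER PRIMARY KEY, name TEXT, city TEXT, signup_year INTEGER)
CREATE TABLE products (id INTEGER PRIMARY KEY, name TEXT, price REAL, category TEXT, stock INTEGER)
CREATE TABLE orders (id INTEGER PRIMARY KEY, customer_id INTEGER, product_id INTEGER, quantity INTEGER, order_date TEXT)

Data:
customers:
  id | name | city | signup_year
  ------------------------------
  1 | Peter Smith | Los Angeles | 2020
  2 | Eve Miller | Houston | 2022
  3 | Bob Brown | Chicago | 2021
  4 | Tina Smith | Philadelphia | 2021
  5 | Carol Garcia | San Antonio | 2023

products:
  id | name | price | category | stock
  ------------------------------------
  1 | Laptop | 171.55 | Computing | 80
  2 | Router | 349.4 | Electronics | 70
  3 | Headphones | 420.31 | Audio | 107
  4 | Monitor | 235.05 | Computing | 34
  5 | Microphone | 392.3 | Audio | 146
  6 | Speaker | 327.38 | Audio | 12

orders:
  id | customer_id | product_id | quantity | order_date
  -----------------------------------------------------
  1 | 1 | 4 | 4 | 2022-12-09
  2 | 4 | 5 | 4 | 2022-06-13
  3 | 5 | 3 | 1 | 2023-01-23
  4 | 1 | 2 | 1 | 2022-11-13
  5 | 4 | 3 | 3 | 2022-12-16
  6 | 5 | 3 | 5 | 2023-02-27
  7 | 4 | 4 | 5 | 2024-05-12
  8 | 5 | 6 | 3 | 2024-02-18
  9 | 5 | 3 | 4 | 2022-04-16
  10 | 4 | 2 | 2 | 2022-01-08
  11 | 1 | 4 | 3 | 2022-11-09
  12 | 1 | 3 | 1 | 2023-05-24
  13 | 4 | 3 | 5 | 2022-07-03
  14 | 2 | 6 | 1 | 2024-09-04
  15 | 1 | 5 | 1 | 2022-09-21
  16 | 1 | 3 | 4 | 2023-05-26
SELECT p.name, MIN(c.quantity) AS min_quantity FROM orders c JOIN customers p ON c.customer_id = p.id GROUP BY p.id, p.name HAVING COUNT(*) >= 3 ORDER BY min_quantity ASC

Execution result:
name | min_quantity
Peter Smith | 1
Carol Garcia | 1
Tina Smith | 2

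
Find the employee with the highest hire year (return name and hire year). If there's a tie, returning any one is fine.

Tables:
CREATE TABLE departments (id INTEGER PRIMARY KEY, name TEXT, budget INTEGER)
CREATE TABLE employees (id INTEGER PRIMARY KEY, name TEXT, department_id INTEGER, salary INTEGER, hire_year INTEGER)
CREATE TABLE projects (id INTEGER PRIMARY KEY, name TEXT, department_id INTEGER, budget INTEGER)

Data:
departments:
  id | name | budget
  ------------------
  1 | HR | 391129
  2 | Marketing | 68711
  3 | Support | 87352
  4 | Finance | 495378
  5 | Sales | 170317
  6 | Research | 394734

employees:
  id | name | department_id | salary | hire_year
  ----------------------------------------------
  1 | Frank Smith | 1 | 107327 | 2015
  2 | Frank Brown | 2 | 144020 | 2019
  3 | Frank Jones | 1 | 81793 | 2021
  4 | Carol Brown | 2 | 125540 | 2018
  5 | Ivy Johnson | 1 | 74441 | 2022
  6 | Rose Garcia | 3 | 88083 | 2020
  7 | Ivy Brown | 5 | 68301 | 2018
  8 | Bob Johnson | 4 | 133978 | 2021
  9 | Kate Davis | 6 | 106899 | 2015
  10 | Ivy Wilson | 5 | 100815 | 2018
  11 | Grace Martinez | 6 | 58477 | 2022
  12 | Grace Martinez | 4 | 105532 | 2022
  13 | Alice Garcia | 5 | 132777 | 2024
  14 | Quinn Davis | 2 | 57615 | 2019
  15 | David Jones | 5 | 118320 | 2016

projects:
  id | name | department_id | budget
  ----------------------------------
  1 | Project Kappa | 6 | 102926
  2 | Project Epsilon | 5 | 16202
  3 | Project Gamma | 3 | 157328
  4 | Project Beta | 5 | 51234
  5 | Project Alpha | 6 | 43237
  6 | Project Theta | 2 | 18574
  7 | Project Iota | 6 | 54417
SELECT name, hire_year FROM employees ORDER BY hire_year DESC LIMIT 1

Execution result:
name | hire_year
Alice Garcia | 2024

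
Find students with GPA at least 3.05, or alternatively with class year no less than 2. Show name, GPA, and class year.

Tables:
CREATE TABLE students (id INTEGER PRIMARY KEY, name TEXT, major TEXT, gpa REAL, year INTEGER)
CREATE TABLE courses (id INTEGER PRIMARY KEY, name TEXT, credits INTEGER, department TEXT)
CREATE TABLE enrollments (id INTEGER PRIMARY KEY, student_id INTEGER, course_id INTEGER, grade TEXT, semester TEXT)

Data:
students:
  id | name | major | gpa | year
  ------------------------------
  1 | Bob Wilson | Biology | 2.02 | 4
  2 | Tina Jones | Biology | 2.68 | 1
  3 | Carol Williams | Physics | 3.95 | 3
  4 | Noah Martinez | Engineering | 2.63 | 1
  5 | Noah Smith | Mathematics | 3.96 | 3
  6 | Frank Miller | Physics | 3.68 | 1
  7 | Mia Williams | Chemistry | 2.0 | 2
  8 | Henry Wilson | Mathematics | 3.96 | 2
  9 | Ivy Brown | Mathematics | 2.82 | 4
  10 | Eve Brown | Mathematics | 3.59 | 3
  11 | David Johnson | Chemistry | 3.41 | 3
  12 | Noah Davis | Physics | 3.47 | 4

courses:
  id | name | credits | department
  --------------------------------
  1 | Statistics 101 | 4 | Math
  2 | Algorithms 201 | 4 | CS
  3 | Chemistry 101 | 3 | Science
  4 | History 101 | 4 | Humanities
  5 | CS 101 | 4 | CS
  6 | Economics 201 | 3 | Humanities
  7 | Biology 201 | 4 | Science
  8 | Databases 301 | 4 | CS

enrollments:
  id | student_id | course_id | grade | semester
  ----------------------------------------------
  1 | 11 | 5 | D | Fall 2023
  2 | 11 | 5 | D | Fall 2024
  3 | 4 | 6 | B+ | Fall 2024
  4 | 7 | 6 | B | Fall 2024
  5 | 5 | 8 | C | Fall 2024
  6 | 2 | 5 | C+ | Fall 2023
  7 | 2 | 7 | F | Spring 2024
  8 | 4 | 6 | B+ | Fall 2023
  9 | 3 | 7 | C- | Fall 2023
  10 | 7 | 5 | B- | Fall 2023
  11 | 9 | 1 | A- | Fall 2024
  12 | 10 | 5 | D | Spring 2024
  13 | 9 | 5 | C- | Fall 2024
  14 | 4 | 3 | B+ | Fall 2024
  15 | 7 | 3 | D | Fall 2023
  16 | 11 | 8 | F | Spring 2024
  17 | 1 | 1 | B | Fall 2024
SELECT name, gpa, year FROM students WHERE gpa >= 3.05 OR year >= 2

Execution result:
name | gpa | year
Bob Wilson | 2.02 | 4
Carol Williams | 3.95 | 3
Noah Smith | 3.96 | 3
Frank Miller | 3.68 | 1
Mia Williams | 2.00 | 2
Henry Wilson | 3.96 | 2
Ivy Brown | 2.82 | 4
Eve Brown | 3.59 | 3
David Johnson | 3.41 | 3
Noah Davis | 3.47 | 4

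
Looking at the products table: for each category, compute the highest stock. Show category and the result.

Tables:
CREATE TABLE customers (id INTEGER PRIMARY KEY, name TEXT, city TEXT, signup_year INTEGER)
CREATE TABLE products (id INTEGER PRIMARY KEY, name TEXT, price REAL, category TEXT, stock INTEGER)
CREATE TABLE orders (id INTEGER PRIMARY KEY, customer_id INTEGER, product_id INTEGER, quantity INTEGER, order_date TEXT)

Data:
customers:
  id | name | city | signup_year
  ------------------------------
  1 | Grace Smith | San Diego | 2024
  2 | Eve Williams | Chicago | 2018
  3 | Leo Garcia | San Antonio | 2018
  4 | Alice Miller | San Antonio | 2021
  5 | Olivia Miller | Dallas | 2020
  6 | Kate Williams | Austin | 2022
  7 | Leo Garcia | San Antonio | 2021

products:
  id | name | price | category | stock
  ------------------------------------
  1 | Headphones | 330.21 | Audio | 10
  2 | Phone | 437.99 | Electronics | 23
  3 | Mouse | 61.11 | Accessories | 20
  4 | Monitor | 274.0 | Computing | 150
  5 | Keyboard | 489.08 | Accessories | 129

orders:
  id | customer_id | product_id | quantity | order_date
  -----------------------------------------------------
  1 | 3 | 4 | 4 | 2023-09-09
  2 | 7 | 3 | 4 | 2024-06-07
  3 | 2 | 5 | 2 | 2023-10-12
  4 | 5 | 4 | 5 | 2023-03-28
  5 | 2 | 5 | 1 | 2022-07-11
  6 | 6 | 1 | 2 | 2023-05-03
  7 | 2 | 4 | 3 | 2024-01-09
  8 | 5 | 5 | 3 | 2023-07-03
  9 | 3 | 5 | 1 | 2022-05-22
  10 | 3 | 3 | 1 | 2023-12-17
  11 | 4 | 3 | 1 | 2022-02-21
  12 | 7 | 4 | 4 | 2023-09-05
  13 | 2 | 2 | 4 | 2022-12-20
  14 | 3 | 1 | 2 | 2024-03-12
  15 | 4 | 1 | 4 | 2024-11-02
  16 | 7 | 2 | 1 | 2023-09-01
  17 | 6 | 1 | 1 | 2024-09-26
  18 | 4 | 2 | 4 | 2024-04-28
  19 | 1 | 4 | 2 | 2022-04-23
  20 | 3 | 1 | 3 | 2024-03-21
SELECT category, MAX(stock) AS max_stock FROM products GROUP BY category

Execution result:
category | max_stock
Accessories | 129
Audio | 10
Computing | 150
Electronics | 23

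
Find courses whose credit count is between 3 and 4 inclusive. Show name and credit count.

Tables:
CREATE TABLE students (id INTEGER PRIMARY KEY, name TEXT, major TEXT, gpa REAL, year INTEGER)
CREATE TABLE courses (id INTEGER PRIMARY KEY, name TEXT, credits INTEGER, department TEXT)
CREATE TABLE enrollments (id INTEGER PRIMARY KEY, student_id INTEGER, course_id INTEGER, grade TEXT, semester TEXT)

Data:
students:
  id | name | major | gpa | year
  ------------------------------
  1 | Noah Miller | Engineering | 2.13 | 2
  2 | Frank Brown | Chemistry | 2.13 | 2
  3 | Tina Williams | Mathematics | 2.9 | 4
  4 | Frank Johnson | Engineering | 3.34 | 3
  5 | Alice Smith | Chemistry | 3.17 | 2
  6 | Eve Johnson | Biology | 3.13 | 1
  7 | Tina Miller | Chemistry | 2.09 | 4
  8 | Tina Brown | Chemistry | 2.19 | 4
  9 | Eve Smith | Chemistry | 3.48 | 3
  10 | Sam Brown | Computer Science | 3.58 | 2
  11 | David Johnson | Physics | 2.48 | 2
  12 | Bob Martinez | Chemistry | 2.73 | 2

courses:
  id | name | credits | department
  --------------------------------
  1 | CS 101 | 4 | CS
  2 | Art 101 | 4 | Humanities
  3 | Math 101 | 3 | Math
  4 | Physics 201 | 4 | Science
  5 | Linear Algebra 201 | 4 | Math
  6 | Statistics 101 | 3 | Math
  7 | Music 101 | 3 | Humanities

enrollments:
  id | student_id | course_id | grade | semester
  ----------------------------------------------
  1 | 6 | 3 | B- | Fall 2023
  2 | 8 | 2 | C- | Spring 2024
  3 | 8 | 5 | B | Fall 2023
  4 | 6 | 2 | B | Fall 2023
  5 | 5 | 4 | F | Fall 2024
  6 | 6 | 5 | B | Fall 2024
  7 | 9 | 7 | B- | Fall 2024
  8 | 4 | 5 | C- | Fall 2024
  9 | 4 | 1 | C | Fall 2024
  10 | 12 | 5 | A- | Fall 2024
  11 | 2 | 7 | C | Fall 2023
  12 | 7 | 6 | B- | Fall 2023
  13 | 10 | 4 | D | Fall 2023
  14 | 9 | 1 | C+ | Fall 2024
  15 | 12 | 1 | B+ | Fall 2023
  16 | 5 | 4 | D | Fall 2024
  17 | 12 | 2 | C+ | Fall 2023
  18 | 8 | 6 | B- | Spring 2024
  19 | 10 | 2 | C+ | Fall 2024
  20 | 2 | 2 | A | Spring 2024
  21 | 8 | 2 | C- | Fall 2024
SELECT name, credits FROM courses WHERE credits BETWEEN 3 AND 4

Execution result:
name | credits
CS 101 | 4
Art 101 | 4
Math 101 | 3
Physics 201 | 4
Linear Algebra 201 | 4
Statistics 101 | 3
Music 101 | 3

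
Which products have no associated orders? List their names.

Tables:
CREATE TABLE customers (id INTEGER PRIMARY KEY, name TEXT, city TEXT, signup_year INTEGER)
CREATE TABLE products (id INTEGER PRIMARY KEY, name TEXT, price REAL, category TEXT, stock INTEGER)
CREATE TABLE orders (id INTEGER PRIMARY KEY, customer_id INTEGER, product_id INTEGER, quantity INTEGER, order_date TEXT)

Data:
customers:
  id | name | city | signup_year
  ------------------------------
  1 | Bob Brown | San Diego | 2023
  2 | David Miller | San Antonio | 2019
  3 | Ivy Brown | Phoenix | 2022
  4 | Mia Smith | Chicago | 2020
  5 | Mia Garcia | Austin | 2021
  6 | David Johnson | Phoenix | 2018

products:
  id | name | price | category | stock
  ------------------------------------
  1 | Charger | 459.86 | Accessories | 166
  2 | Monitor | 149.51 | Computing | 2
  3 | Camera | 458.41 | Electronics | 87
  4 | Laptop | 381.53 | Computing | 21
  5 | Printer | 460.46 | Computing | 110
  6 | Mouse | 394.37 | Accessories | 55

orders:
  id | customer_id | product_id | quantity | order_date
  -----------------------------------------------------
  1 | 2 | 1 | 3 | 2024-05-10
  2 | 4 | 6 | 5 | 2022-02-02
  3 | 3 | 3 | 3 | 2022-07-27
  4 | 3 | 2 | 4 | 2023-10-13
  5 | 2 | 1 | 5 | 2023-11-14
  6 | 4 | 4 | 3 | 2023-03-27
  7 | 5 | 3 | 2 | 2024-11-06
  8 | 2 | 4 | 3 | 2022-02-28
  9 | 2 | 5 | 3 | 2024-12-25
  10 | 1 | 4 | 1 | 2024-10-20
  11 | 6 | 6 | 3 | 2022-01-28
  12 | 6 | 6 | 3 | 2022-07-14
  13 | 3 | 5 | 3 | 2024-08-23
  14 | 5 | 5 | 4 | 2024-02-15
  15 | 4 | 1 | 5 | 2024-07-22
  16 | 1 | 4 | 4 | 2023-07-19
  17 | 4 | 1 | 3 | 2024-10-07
SELECT p.name FROM products p LEFT JOIN orders c ON c.product_id = p.id WHERE c.id IS NULL

Execution result:
(no rows)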